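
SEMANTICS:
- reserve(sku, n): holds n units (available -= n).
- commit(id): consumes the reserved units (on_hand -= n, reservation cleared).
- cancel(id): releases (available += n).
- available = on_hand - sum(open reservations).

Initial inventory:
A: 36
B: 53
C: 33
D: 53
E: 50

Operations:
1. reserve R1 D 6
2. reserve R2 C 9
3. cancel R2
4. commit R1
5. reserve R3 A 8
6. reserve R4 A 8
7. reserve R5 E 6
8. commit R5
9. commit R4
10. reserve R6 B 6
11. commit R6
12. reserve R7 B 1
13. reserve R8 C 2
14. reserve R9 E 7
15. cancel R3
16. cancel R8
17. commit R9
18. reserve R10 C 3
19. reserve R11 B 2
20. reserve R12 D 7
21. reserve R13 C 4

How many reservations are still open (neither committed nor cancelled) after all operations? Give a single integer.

Answer: 5

Derivation:
Step 1: reserve R1 D 6 -> on_hand[A=36 B=53 C=33 D=53 E=50] avail[A=36 B=53 C=33 D=47 E=50] open={R1}
Step 2: reserve R2 C 9 -> on_hand[A=36 B=53 C=33 D=53 E=50] avail[A=36 B=53 C=24 D=47 E=50] open={R1,R2}
Step 3: cancel R2 -> on_hand[A=36 B=53 C=33 D=53 E=50] avail[A=36 B=53 C=33 D=47 E=50] open={R1}
Step 4: commit R1 -> on_hand[A=36 B=53 C=33 D=47 E=50] avail[A=36 B=53 C=33 D=47 E=50] open={}
Step 5: reserve R3 A 8 -> on_hand[A=36 B=53 C=33 D=47 E=50] avail[A=28 B=53 C=33 D=47 E=50] open={R3}
Step 6: reserve R4 A 8 -> on_hand[A=36 B=53 C=33 D=47 E=50] avail[A=20 B=53 C=33 D=47 E=50] open={R3,R4}
Step 7: reserve R5 E 6 -> on_hand[A=36 B=53 C=33 D=47 E=50] avail[A=20 B=53 C=33 D=47 E=44] open={R3,R4,R5}
Step 8: commit R5 -> on_hand[A=36 B=53 C=33 D=47 E=44] avail[A=20 B=53 C=33 D=47 E=44] open={R3,R4}
Step 9: commit R4 -> on_hand[A=28 B=53 C=33 D=47 E=44] avail[A=20 B=53 C=33 D=47 E=44] open={R3}
Step 10: reserve R6 B 6 -> on_hand[A=28 B=53 C=33 D=47 E=44] avail[A=20 B=47 C=33 D=47 E=44] open={R3,R6}
Step 11: commit R6 -> on_hand[A=28 B=47 C=33 D=47 E=44] avail[A=20 B=47 C=33 D=47 E=44] open={R3}
Step 12: reserve R7 B 1 -> on_hand[A=28 B=47 C=33 D=47 E=44] avail[A=20 B=46 C=33 D=47 E=44] open={R3,R7}
Step 13: reserve R8 C 2 -> on_hand[A=28 B=47 C=33 D=47 E=44] avail[A=20 B=46 C=31 D=47 E=44] open={R3,R7,R8}
Step 14: reserve R9 E 7 -> on_hand[A=28 B=47 C=33 D=47 E=44] avail[A=20 B=46 C=31 D=47 E=37] open={R3,R7,R8,R9}
Step 15: cancel R3 -> on_hand[A=28 B=47 C=33 D=47 E=44] avail[A=28 B=46 C=31 D=47 E=37] open={R7,R8,R9}
Step 16: cancel R8 -> on_hand[A=28 B=47 C=33 D=47 E=44] avail[A=28 B=46 C=33 D=47 E=37] open={R7,R9}
Step 17: commit R9 -> on_hand[A=28 B=47 C=33 D=47 E=37] avail[A=28 B=46 C=33 D=47 E=37] open={R7}
Step 18: reserve R10 C 3 -> on_hand[A=28 B=47 C=33 D=47 E=37] avail[A=28 B=46 C=30 D=47 E=37] open={R10,R7}
Step 19: reserve R11 B 2 -> on_hand[A=28 B=47 C=33 D=47 E=37] avail[A=28 B=44 C=30 D=47 E=37] open={R10,R11,R7}
Step 20: reserve R12 D 7 -> on_hand[A=28 B=47 C=33 D=47 E=37] avail[A=28 B=44 C=30 D=40 E=37] open={R10,R11,R12,R7}
Step 21: reserve R13 C 4 -> on_hand[A=28 B=47 C=33 D=47 E=37] avail[A=28 B=44 C=26 D=40 E=37] open={R10,R11,R12,R13,R7}
Open reservations: ['R10', 'R11', 'R12', 'R13', 'R7'] -> 5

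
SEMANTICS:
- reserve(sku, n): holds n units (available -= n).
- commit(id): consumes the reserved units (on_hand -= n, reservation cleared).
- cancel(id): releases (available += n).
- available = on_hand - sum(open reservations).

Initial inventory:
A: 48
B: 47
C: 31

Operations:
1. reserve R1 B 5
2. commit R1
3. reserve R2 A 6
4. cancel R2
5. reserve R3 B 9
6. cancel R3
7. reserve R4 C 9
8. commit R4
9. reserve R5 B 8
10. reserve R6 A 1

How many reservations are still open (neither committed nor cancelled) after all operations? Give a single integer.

Answer: 2

Derivation:
Step 1: reserve R1 B 5 -> on_hand[A=48 B=47 C=31] avail[A=48 B=42 C=31] open={R1}
Step 2: commit R1 -> on_hand[A=48 B=42 C=31] avail[A=48 B=42 C=31] open={}
Step 3: reserve R2 A 6 -> on_hand[A=48 B=42 C=31] avail[A=42 B=42 C=31] open={R2}
Step 4: cancel R2 -> on_hand[A=48 B=42 C=31] avail[A=48 B=42 C=31] open={}
Step 5: reserve R3 B 9 -> on_hand[A=48 B=42 C=31] avail[A=48 B=33 C=31] open={R3}
Step 6: cancel R3 -> on_hand[A=48 B=42 C=31] avail[A=48 B=42 C=31] open={}
Step 7: reserve R4 C 9 -> on_hand[A=48 B=42 C=31] avail[A=48 B=42 C=22] open={R4}
Step 8: commit R4 -> on_hand[A=48 B=42 C=22] avail[A=48 B=42 C=22] open={}
Step 9: reserve R5 B 8 -> on_hand[A=48 B=42 C=22] avail[A=48 B=34 C=22] open={R5}
Step 10: reserve R6 A 1 -> on_hand[A=48 B=42 C=22] avail[A=47 B=34 C=22] open={R5,R6}
Open reservations: ['R5', 'R6'] -> 2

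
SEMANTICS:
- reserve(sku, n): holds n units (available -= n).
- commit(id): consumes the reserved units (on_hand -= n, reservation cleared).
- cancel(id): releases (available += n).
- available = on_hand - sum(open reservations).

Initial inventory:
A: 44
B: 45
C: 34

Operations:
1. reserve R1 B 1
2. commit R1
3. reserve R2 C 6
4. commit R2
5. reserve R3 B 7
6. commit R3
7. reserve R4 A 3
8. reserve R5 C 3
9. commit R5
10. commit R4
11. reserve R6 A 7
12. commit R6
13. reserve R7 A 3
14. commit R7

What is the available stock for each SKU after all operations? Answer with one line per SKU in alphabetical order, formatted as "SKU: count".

Step 1: reserve R1 B 1 -> on_hand[A=44 B=45 C=34] avail[A=44 B=44 C=34] open={R1}
Step 2: commit R1 -> on_hand[A=44 B=44 C=34] avail[A=44 B=44 C=34] open={}
Step 3: reserve R2 C 6 -> on_hand[A=44 B=44 C=34] avail[A=44 B=44 C=28] open={R2}
Step 4: commit R2 -> on_hand[A=44 B=44 C=28] avail[A=44 B=44 C=28] open={}
Step 5: reserve R3 B 7 -> on_hand[A=44 B=44 C=28] avail[A=44 B=37 C=28] open={R3}
Step 6: commit R3 -> on_hand[A=44 B=37 C=28] avail[A=44 B=37 C=28] open={}
Step 7: reserve R4 A 3 -> on_hand[A=44 B=37 C=28] avail[A=41 B=37 C=28] open={R4}
Step 8: reserve R5 C 3 -> on_hand[A=44 B=37 C=28] avail[A=41 B=37 C=25] open={R4,R5}
Step 9: commit R5 -> on_hand[A=44 B=37 C=25] avail[A=41 B=37 C=25] open={R4}
Step 10: commit R4 -> on_hand[A=41 B=37 C=25] avail[A=41 B=37 C=25] open={}
Step 11: reserve R6 A 7 -> on_hand[A=41 B=37 C=25] avail[A=34 B=37 C=25] open={R6}
Step 12: commit R6 -> on_hand[A=34 B=37 C=25] avail[A=34 B=37 C=25] open={}
Step 13: reserve R7 A 3 -> on_hand[A=34 B=37 C=25] avail[A=31 B=37 C=25] open={R7}
Step 14: commit R7 -> on_hand[A=31 B=37 C=25] avail[A=31 B=37 C=25] open={}

Answer: A: 31
B: 37
C: 25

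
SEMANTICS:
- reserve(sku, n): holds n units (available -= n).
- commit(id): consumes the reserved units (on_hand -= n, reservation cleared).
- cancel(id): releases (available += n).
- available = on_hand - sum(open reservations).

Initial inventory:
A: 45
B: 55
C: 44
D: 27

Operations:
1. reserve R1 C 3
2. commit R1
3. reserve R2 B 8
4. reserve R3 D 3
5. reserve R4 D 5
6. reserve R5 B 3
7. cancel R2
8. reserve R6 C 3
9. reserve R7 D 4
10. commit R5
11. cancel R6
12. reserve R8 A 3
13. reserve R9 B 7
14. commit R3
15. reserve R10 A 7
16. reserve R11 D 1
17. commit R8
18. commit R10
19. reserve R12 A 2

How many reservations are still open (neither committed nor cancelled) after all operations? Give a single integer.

Answer: 5

Derivation:
Step 1: reserve R1 C 3 -> on_hand[A=45 B=55 C=44 D=27] avail[A=45 B=55 C=41 D=27] open={R1}
Step 2: commit R1 -> on_hand[A=45 B=55 C=41 D=27] avail[A=45 B=55 C=41 D=27] open={}
Step 3: reserve R2 B 8 -> on_hand[A=45 B=55 C=41 D=27] avail[A=45 B=47 C=41 D=27] open={R2}
Step 4: reserve R3 D 3 -> on_hand[A=45 B=55 C=41 D=27] avail[A=45 B=47 C=41 D=24] open={R2,R3}
Step 5: reserve R4 D 5 -> on_hand[A=45 B=55 C=41 D=27] avail[A=45 B=47 C=41 D=19] open={R2,R3,R4}
Step 6: reserve R5 B 3 -> on_hand[A=45 B=55 C=41 D=27] avail[A=45 B=44 C=41 D=19] open={R2,R3,R4,R5}
Step 7: cancel R2 -> on_hand[A=45 B=55 C=41 D=27] avail[A=45 B=52 C=41 D=19] open={R3,R4,R5}
Step 8: reserve R6 C 3 -> on_hand[A=45 B=55 C=41 D=27] avail[A=45 B=52 C=38 D=19] open={R3,R4,R5,R6}
Step 9: reserve R7 D 4 -> on_hand[A=45 B=55 C=41 D=27] avail[A=45 B=52 C=38 D=15] open={R3,R4,R5,R6,R7}
Step 10: commit R5 -> on_hand[A=45 B=52 C=41 D=27] avail[A=45 B=52 C=38 D=15] open={R3,R4,R6,R7}
Step 11: cancel R6 -> on_hand[A=45 B=52 C=41 D=27] avail[A=45 B=52 C=41 D=15] open={R3,R4,R7}
Step 12: reserve R8 A 3 -> on_hand[A=45 B=52 C=41 D=27] avail[A=42 B=52 C=41 D=15] open={R3,R4,R7,R8}
Step 13: reserve R9 B 7 -> on_hand[A=45 B=52 C=41 D=27] avail[A=42 B=45 C=41 D=15] open={R3,R4,R7,R8,R9}
Step 14: commit R3 -> on_hand[A=45 B=52 C=41 D=24] avail[A=42 B=45 C=41 D=15] open={R4,R7,R8,R9}
Step 15: reserve R10 A 7 -> on_hand[A=45 B=52 C=41 D=24] avail[A=35 B=45 C=41 D=15] open={R10,R4,R7,R8,R9}
Step 16: reserve R11 D 1 -> on_hand[A=45 B=52 C=41 D=24] avail[A=35 B=45 C=41 D=14] open={R10,R11,R4,R7,R8,R9}
Step 17: commit R8 -> on_hand[A=42 B=52 C=41 D=24] avail[A=35 B=45 C=41 D=14] open={R10,R11,R4,R7,R9}
Step 18: commit R10 -> on_hand[A=35 B=52 C=41 D=24] avail[A=35 B=45 C=41 D=14] open={R11,R4,R7,R9}
Step 19: reserve R12 A 2 -> on_hand[A=35 B=52 C=41 D=24] avail[A=33 B=45 C=41 D=14] open={R11,R12,R4,R7,R9}
Open reservations: ['R11', 'R12', 'R4', 'R7', 'R9'] -> 5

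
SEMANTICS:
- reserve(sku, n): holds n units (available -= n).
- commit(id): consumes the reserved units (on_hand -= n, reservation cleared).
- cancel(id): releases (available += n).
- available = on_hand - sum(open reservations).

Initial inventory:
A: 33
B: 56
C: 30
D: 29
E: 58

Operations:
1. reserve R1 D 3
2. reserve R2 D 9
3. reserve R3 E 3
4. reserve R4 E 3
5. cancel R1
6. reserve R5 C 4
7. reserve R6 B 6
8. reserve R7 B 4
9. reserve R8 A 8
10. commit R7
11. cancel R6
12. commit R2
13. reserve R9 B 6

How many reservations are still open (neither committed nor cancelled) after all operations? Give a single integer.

Step 1: reserve R1 D 3 -> on_hand[A=33 B=56 C=30 D=29 E=58] avail[A=33 B=56 C=30 D=26 E=58] open={R1}
Step 2: reserve R2 D 9 -> on_hand[A=33 B=56 C=30 D=29 E=58] avail[A=33 B=56 C=30 D=17 E=58] open={R1,R2}
Step 3: reserve R3 E 3 -> on_hand[A=33 B=56 C=30 D=29 E=58] avail[A=33 B=56 C=30 D=17 E=55] open={R1,R2,R3}
Step 4: reserve R4 E 3 -> on_hand[A=33 B=56 C=30 D=29 E=58] avail[A=33 B=56 C=30 D=17 E=52] open={R1,R2,R3,R4}
Step 5: cancel R1 -> on_hand[A=33 B=56 C=30 D=29 E=58] avail[A=33 B=56 C=30 D=20 E=52] open={R2,R3,R4}
Step 6: reserve R5 C 4 -> on_hand[A=33 B=56 C=30 D=29 E=58] avail[A=33 B=56 C=26 D=20 E=52] open={R2,R3,R4,R5}
Step 7: reserve R6 B 6 -> on_hand[A=33 B=56 C=30 D=29 E=58] avail[A=33 B=50 C=26 D=20 E=52] open={R2,R3,R4,R5,R6}
Step 8: reserve R7 B 4 -> on_hand[A=33 B=56 C=30 D=29 E=58] avail[A=33 B=46 C=26 D=20 E=52] open={R2,R3,R4,R5,R6,R7}
Step 9: reserve R8 A 8 -> on_hand[A=33 B=56 C=30 D=29 E=58] avail[A=25 B=46 C=26 D=20 E=52] open={R2,R3,R4,R5,R6,R7,R8}
Step 10: commit R7 -> on_hand[A=33 B=52 C=30 D=29 E=58] avail[A=25 B=46 C=26 D=20 E=52] open={R2,R3,R4,R5,R6,R8}
Step 11: cancel R6 -> on_hand[A=33 B=52 C=30 D=29 E=58] avail[A=25 B=52 C=26 D=20 E=52] open={R2,R3,R4,R5,R8}
Step 12: commit R2 -> on_hand[A=33 B=52 C=30 D=20 E=58] avail[A=25 B=52 C=26 D=20 E=52] open={R3,R4,R5,R8}
Step 13: reserve R9 B 6 -> on_hand[A=33 B=52 C=30 D=20 E=58] avail[A=25 B=46 C=26 D=20 E=52] open={R3,R4,R5,R8,R9}
Open reservations: ['R3', 'R4', 'R5', 'R8', 'R9'] -> 5

Answer: 5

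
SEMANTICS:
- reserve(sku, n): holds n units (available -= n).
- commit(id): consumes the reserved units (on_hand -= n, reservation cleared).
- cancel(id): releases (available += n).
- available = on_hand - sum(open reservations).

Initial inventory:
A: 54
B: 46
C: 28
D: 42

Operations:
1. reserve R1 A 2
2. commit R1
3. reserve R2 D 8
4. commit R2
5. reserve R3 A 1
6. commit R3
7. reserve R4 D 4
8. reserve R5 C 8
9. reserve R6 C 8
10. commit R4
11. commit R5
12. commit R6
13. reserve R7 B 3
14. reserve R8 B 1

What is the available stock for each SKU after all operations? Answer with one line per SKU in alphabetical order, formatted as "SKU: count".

Step 1: reserve R1 A 2 -> on_hand[A=54 B=46 C=28 D=42] avail[A=52 B=46 C=28 D=42] open={R1}
Step 2: commit R1 -> on_hand[A=52 B=46 C=28 D=42] avail[A=52 B=46 C=28 D=42] open={}
Step 3: reserve R2 D 8 -> on_hand[A=52 B=46 C=28 D=42] avail[A=52 B=46 C=28 D=34] open={R2}
Step 4: commit R2 -> on_hand[A=52 B=46 C=28 D=34] avail[A=52 B=46 C=28 D=34] open={}
Step 5: reserve R3 A 1 -> on_hand[A=52 B=46 C=28 D=34] avail[A=51 B=46 C=28 D=34] open={R3}
Step 6: commit R3 -> on_hand[A=51 B=46 C=28 D=34] avail[A=51 B=46 C=28 D=34] open={}
Step 7: reserve R4 D 4 -> on_hand[A=51 B=46 C=28 D=34] avail[A=51 B=46 C=28 D=30] open={R4}
Step 8: reserve R5 C 8 -> on_hand[A=51 B=46 C=28 D=34] avail[A=51 B=46 C=20 D=30] open={R4,R5}
Step 9: reserve R6 C 8 -> on_hand[A=51 B=46 C=28 D=34] avail[A=51 B=46 C=12 D=30] open={R4,R5,R6}
Step 10: commit R4 -> on_hand[A=51 B=46 C=28 D=30] avail[A=51 B=46 C=12 D=30] open={R5,R6}
Step 11: commit R5 -> on_hand[A=51 B=46 C=20 D=30] avail[A=51 B=46 C=12 D=30] open={R6}
Step 12: commit R6 -> on_hand[A=51 B=46 C=12 D=30] avail[A=51 B=46 C=12 D=30] open={}
Step 13: reserve R7 B 3 -> on_hand[A=51 B=46 C=12 D=30] avail[A=51 B=43 C=12 D=30] open={R7}
Step 14: reserve R8 B 1 -> on_hand[A=51 B=46 C=12 D=30] avail[A=51 B=42 C=12 D=30] open={R7,R8}

Answer: A: 51
B: 42
C: 12
D: 30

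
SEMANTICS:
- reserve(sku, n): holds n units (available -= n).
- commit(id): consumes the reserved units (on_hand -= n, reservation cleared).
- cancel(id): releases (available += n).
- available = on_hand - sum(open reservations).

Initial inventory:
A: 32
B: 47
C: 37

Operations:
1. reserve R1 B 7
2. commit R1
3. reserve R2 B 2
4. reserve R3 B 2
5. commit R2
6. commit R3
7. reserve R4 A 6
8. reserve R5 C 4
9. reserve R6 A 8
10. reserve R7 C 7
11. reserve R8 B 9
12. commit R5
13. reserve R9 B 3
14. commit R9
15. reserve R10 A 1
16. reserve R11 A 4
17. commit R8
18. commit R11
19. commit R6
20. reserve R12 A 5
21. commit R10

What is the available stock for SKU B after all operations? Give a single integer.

Step 1: reserve R1 B 7 -> on_hand[A=32 B=47 C=37] avail[A=32 B=40 C=37] open={R1}
Step 2: commit R1 -> on_hand[A=32 B=40 C=37] avail[A=32 B=40 C=37] open={}
Step 3: reserve R2 B 2 -> on_hand[A=32 B=40 C=37] avail[A=32 B=38 C=37] open={R2}
Step 4: reserve R3 B 2 -> on_hand[A=32 B=40 C=37] avail[A=32 B=36 C=37] open={R2,R3}
Step 5: commit R2 -> on_hand[A=32 B=38 C=37] avail[A=32 B=36 C=37] open={R3}
Step 6: commit R3 -> on_hand[A=32 B=36 C=37] avail[A=32 B=36 C=37] open={}
Step 7: reserve R4 A 6 -> on_hand[A=32 B=36 C=37] avail[A=26 B=36 C=37] open={R4}
Step 8: reserve R5 C 4 -> on_hand[A=32 B=36 C=37] avail[A=26 B=36 C=33] open={R4,R5}
Step 9: reserve R6 A 8 -> on_hand[A=32 B=36 C=37] avail[A=18 B=36 C=33] open={R4,R5,R6}
Step 10: reserve R7 C 7 -> on_hand[A=32 B=36 C=37] avail[A=18 B=36 C=26] open={R4,R5,R6,R7}
Step 11: reserve R8 B 9 -> on_hand[A=32 B=36 C=37] avail[A=18 B=27 C=26] open={R4,R5,R6,R7,R8}
Step 12: commit R5 -> on_hand[A=32 B=36 C=33] avail[A=18 B=27 C=26] open={R4,R6,R7,R8}
Step 13: reserve R9 B 3 -> on_hand[A=32 B=36 C=33] avail[A=18 B=24 C=26] open={R4,R6,R7,R8,R9}
Step 14: commit R9 -> on_hand[A=32 B=33 C=33] avail[A=18 B=24 C=26] open={R4,R6,R7,R8}
Step 15: reserve R10 A 1 -> on_hand[A=32 B=33 C=33] avail[A=17 B=24 C=26] open={R10,R4,R6,R7,R8}
Step 16: reserve R11 A 4 -> on_hand[A=32 B=33 C=33] avail[A=13 B=24 C=26] open={R10,R11,R4,R6,R7,R8}
Step 17: commit R8 -> on_hand[A=32 B=24 C=33] avail[A=13 B=24 C=26] open={R10,R11,R4,R6,R7}
Step 18: commit R11 -> on_hand[A=28 B=24 C=33] avail[A=13 B=24 C=26] open={R10,R4,R6,R7}
Step 19: commit R6 -> on_hand[A=20 B=24 C=33] avail[A=13 B=24 C=26] open={R10,R4,R7}
Step 20: reserve R12 A 5 -> on_hand[A=20 B=24 C=33] avail[A=8 B=24 C=26] open={R10,R12,R4,R7}
Step 21: commit R10 -> on_hand[A=19 B=24 C=33] avail[A=8 B=24 C=26] open={R12,R4,R7}
Final available[B] = 24

Answer: 24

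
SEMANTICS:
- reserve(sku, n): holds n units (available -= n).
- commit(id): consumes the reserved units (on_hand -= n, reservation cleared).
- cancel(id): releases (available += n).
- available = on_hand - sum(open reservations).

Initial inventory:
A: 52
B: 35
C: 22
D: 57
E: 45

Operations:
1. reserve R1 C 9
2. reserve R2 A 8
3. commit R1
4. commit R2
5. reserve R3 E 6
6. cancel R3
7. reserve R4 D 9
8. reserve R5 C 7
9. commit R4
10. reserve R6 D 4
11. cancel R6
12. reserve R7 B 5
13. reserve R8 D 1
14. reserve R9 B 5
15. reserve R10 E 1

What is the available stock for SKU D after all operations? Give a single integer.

Step 1: reserve R1 C 9 -> on_hand[A=52 B=35 C=22 D=57 E=45] avail[A=52 B=35 C=13 D=57 E=45] open={R1}
Step 2: reserve R2 A 8 -> on_hand[A=52 B=35 C=22 D=57 E=45] avail[A=44 B=35 C=13 D=57 E=45] open={R1,R2}
Step 3: commit R1 -> on_hand[A=52 B=35 C=13 D=57 E=45] avail[A=44 B=35 C=13 D=57 E=45] open={R2}
Step 4: commit R2 -> on_hand[A=44 B=35 C=13 D=57 E=45] avail[A=44 B=35 C=13 D=57 E=45] open={}
Step 5: reserve R3 E 6 -> on_hand[A=44 B=35 C=13 D=57 E=45] avail[A=44 B=35 C=13 D=57 E=39] open={R3}
Step 6: cancel R3 -> on_hand[A=44 B=35 C=13 D=57 E=45] avail[A=44 B=35 C=13 D=57 E=45] open={}
Step 7: reserve R4 D 9 -> on_hand[A=44 B=35 C=13 D=57 E=45] avail[A=44 B=35 C=13 D=48 E=45] open={R4}
Step 8: reserve R5 C 7 -> on_hand[A=44 B=35 C=13 D=57 E=45] avail[A=44 B=35 C=6 D=48 E=45] open={R4,R5}
Step 9: commit R4 -> on_hand[A=44 B=35 C=13 D=48 E=45] avail[A=44 B=35 C=6 D=48 E=45] open={R5}
Step 10: reserve R6 D 4 -> on_hand[A=44 B=35 C=13 D=48 E=45] avail[A=44 B=35 C=6 D=44 E=45] open={R5,R6}
Step 11: cancel R6 -> on_hand[A=44 B=35 C=13 D=48 E=45] avail[A=44 B=35 C=6 D=48 E=45] open={R5}
Step 12: reserve R7 B 5 -> on_hand[A=44 B=35 C=13 D=48 E=45] avail[A=44 B=30 C=6 D=48 E=45] open={R5,R7}
Step 13: reserve R8 D 1 -> on_hand[A=44 B=35 C=13 D=48 E=45] avail[A=44 B=30 C=6 D=47 E=45] open={R5,R7,R8}
Step 14: reserve R9 B 5 -> on_hand[A=44 B=35 C=13 D=48 E=45] avail[A=44 B=25 C=6 D=47 E=45] open={R5,R7,R8,R9}
Step 15: reserve R10 E 1 -> on_hand[A=44 B=35 C=13 D=48 E=45] avail[A=44 B=25 C=6 D=47 E=44] open={R10,R5,R7,R8,R9}
Final available[D] = 47

Answer: 47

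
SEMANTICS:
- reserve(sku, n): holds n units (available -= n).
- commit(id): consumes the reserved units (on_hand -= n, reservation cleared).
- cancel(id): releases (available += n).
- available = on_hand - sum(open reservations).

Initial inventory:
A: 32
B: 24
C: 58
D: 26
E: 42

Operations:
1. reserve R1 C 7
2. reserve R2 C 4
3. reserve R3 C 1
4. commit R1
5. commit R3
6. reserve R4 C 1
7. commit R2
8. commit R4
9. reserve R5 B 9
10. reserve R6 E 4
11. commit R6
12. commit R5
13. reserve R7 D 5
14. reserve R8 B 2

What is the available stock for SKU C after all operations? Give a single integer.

Answer: 45

Derivation:
Step 1: reserve R1 C 7 -> on_hand[A=32 B=24 C=58 D=26 E=42] avail[A=32 B=24 C=51 D=26 E=42] open={R1}
Step 2: reserve R2 C 4 -> on_hand[A=32 B=24 C=58 D=26 E=42] avail[A=32 B=24 C=47 D=26 E=42] open={R1,R2}
Step 3: reserve R3 C 1 -> on_hand[A=32 B=24 C=58 D=26 E=42] avail[A=32 B=24 C=46 D=26 E=42] open={R1,R2,R3}
Step 4: commit R1 -> on_hand[A=32 B=24 C=51 D=26 E=42] avail[A=32 B=24 C=46 D=26 E=42] open={R2,R3}
Step 5: commit R3 -> on_hand[A=32 B=24 C=50 D=26 E=42] avail[A=32 B=24 C=46 D=26 E=42] open={R2}
Step 6: reserve R4 C 1 -> on_hand[A=32 B=24 C=50 D=26 E=42] avail[A=32 B=24 C=45 D=26 E=42] open={R2,R4}
Step 7: commit R2 -> on_hand[A=32 B=24 C=46 D=26 E=42] avail[A=32 B=24 C=45 D=26 E=42] open={R4}
Step 8: commit R4 -> on_hand[A=32 B=24 C=45 D=26 E=42] avail[A=32 B=24 C=45 D=26 E=42] open={}
Step 9: reserve R5 B 9 -> on_hand[A=32 B=24 C=45 D=26 E=42] avail[A=32 B=15 C=45 D=26 E=42] open={R5}
Step 10: reserve R6 E 4 -> on_hand[A=32 B=24 C=45 D=26 E=42] avail[A=32 B=15 C=45 D=26 E=38] open={R5,R6}
Step 11: commit R6 -> on_hand[A=32 B=24 C=45 D=26 E=38] avail[A=32 B=15 C=45 D=26 E=38] open={R5}
Step 12: commit R5 -> on_hand[A=32 B=15 C=45 D=26 E=38] avail[A=32 B=15 C=45 D=26 E=38] open={}
Step 13: reserve R7 D 5 -> on_hand[A=32 B=15 C=45 D=26 E=38] avail[A=32 B=15 C=45 D=21 E=38] open={R7}
Step 14: reserve R8 B 2 -> on_hand[A=32 B=15 C=45 D=26 E=38] avail[A=32 B=13 C=45 D=21 E=38] open={R7,R8}
Final available[C] = 45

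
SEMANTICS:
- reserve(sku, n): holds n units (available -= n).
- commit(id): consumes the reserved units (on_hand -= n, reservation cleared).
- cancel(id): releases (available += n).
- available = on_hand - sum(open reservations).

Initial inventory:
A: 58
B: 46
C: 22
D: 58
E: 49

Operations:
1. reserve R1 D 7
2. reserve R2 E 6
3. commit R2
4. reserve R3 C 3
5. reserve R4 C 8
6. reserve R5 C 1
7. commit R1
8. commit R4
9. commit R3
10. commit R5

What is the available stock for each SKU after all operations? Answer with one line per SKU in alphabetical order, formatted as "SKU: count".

Answer: A: 58
B: 46
C: 10
D: 51
E: 43

Derivation:
Step 1: reserve R1 D 7 -> on_hand[A=58 B=46 C=22 D=58 E=49] avail[A=58 B=46 C=22 D=51 E=49] open={R1}
Step 2: reserve R2 E 6 -> on_hand[A=58 B=46 C=22 D=58 E=49] avail[A=58 B=46 C=22 D=51 E=43] open={R1,R2}
Step 3: commit R2 -> on_hand[A=58 B=46 C=22 D=58 E=43] avail[A=58 B=46 C=22 D=51 E=43] open={R1}
Step 4: reserve R3 C 3 -> on_hand[A=58 B=46 C=22 D=58 E=43] avail[A=58 B=46 C=19 D=51 E=43] open={R1,R3}
Step 5: reserve R4 C 8 -> on_hand[A=58 B=46 C=22 D=58 E=43] avail[A=58 B=46 C=11 D=51 E=43] open={R1,R3,R4}
Step 6: reserve R5 C 1 -> on_hand[A=58 B=46 C=22 D=58 E=43] avail[A=58 B=46 C=10 D=51 E=43] open={R1,R3,R4,R5}
Step 7: commit R1 -> on_hand[A=58 B=46 C=22 D=51 E=43] avail[A=58 B=46 C=10 D=51 E=43] open={R3,R4,R5}
Step 8: commit R4 -> on_hand[A=58 B=46 C=14 D=51 E=43] avail[A=58 B=46 C=10 D=51 E=43] open={R3,R5}
Step 9: commit R3 -> on_hand[A=58 B=46 C=11 D=51 E=43] avail[A=58 B=46 C=10 D=51 E=43] open={R5}
Step 10: commit R5 -> on_hand[A=58 B=46 C=10 D=51 E=43] avail[A=58 B=46 C=10 D=51 E=43] open={}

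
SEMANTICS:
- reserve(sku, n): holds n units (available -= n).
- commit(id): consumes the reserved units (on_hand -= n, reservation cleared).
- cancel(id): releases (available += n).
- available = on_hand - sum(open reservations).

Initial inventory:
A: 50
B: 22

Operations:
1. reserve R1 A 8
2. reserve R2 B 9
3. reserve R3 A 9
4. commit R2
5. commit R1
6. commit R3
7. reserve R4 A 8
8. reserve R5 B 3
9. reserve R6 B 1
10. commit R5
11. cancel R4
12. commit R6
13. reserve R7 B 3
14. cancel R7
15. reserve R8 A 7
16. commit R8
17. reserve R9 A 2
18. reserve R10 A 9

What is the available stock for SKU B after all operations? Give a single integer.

Answer: 9

Derivation:
Step 1: reserve R1 A 8 -> on_hand[A=50 B=22] avail[A=42 B=22] open={R1}
Step 2: reserve R2 B 9 -> on_hand[A=50 B=22] avail[A=42 B=13] open={R1,R2}
Step 3: reserve R3 A 9 -> on_hand[A=50 B=22] avail[A=33 B=13] open={R1,R2,R3}
Step 4: commit R2 -> on_hand[A=50 B=13] avail[A=33 B=13] open={R1,R3}
Step 5: commit R1 -> on_hand[A=42 B=13] avail[A=33 B=13] open={R3}
Step 6: commit R3 -> on_hand[A=33 B=13] avail[A=33 B=13] open={}
Step 7: reserve R4 A 8 -> on_hand[A=33 B=13] avail[A=25 B=13] open={R4}
Step 8: reserve R5 B 3 -> on_hand[A=33 B=13] avail[A=25 B=10] open={R4,R5}
Step 9: reserve R6 B 1 -> on_hand[A=33 B=13] avail[A=25 B=9] open={R4,R5,R6}
Step 10: commit R5 -> on_hand[A=33 B=10] avail[A=25 B=9] open={R4,R6}
Step 11: cancel R4 -> on_hand[A=33 B=10] avail[A=33 B=9] open={R6}
Step 12: commit R6 -> on_hand[A=33 B=9] avail[A=33 B=9] open={}
Step 13: reserve R7 B 3 -> on_hand[A=33 B=9] avail[A=33 B=6] open={R7}
Step 14: cancel R7 -> on_hand[A=33 B=9] avail[A=33 B=9] open={}
Step 15: reserve R8 A 7 -> on_hand[A=33 B=9] avail[A=26 B=9] open={R8}
Step 16: commit R8 -> on_hand[A=26 B=9] avail[A=26 B=9] open={}
Step 17: reserve R9 A 2 -> on_hand[A=26 B=9] avail[A=24 B=9] open={R9}
Step 18: reserve R10 A 9 -> on_hand[A=26 B=9] avail[A=15 B=9] open={R10,R9}
Final available[B] = 9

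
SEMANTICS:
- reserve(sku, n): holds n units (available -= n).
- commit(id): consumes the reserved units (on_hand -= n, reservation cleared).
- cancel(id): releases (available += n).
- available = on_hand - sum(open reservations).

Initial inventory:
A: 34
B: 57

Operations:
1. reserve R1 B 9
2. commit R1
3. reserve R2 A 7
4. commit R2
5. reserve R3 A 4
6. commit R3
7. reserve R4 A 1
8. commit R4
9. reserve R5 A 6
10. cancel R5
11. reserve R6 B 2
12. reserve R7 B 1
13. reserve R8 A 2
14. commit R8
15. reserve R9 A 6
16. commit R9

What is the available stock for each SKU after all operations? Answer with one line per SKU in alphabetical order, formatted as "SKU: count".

Step 1: reserve R1 B 9 -> on_hand[A=34 B=57] avail[A=34 B=48] open={R1}
Step 2: commit R1 -> on_hand[A=34 B=48] avail[A=34 B=48] open={}
Step 3: reserve R2 A 7 -> on_hand[A=34 B=48] avail[A=27 B=48] open={R2}
Step 4: commit R2 -> on_hand[A=27 B=48] avail[A=27 B=48] open={}
Step 5: reserve R3 A 4 -> on_hand[A=27 B=48] avail[A=23 B=48] open={R3}
Step 6: commit R3 -> on_hand[A=23 B=48] avail[A=23 B=48] open={}
Step 7: reserve R4 A 1 -> on_hand[A=23 B=48] avail[A=22 B=48] open={R4}
Step 8: commit R4 -> on_hand[A=22 B=48] avail[A=22 B=48] open={}
Step 9: reserve R5 A 6 -> on_hand[A=22 B=48] avail[A=16 B=48] open={R5}
Step 10: cancel R5 -> on_hand[A=22 B=48] avail[A=22 B=48] open={}
Step 11: reserve R6 B 2 -> on_hand[A=22 B=48] avail[A=22 B=46] open={R6}
Step 12: reserve R7 B 1 -> on_hand[A=22 B=48] avail[A=22 B=45] open={R6,R7}
Step 13: reserve R8 A 2 -> on_hand[A=22 B=48] avail[A=20 B=45] open={R6,R7,R8}
Step 14: commit R8 -> on_hand[A=20 B=48] avail[A=20 B=45] open={R6,R7}
Step 15: reserve R9 A 6 -> on_hand[A=20 B=48] avail[A=14 B=45] open={R6,R7,R9}
Step 16: commit R9 -> on_hand[A=14 B=48] avail[A=14 B=45] open={R6,R7}

Answer: A: 14
B: 45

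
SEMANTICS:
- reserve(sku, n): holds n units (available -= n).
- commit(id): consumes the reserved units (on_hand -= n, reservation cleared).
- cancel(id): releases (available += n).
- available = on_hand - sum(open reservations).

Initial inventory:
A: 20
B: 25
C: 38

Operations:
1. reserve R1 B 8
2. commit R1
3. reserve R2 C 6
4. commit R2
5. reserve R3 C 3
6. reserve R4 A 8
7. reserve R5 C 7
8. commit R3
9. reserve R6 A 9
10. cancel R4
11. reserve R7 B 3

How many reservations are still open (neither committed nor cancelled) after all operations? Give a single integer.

Step 1: reserve R1 B 8 -> on_hand[A=20 B=25 C=38] avail[A=20 B=17 C=38] open={R1}
Step 2: commit R1 -> on_hand[A=20 B=17 C=38] avail[A=20 B=17 C=38] open={}
Step 3: reserve R2 C 6 -> on_hand[A=20 B=17 C=38] avail[A=20 B=17 C=32] open={R2}
Step 4: commit R2 -> on_hand[A=20 B=17 C=32] avail[A=20 B=17 C=32] open={}
Step 5: reserve R3 C 3 -> on_hand[A=20 B=17 C=32] avail[A=20 B=17 C=29] open={R3}
Step 6: reserve R4 A 8 -> on_hand[A=20 B=17 C=32] avail[A=12 B=17 C=29] open={R3,R4}
Step 7: reserve R5 C 7 -> on_hand[A=20 B=17 C=32] avail[A=12 B=17 C=22] open={R3,R4,R5}
Step 8: commit R3 -> on_hand[A=20 B=17 C=29] avail[A=12 B=17 C=22] open={R4,R5}
Step 9: reserve R6 A 9 -> on_hand[A=20 B=17 C=29] avail[A=3 B=17 C=22] open={R4,R5,R6}
Step 10: cancel R4 -> on_hand[A=20 B=17 C=29] avail[A=11 B=17 C=22] open={R5,R6}
Step 11: reserve R7 B 3 -> on_hand[A=20 B=17 C=29] avail[A=11 B=14 C=22] open={R5,R6,R7}
Open reservations: ['R5', 'R6', 'R7'] -> 3

Answer: 3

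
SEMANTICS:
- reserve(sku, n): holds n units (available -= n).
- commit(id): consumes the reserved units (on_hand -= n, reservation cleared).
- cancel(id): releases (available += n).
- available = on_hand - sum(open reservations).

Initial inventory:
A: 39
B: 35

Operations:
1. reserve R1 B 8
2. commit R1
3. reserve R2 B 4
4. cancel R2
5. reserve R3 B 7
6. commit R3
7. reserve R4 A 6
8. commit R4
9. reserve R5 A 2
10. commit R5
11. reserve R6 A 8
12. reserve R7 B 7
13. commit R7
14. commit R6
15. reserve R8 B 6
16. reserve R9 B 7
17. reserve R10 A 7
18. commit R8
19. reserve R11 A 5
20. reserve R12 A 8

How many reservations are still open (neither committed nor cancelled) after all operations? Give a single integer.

Answer: 4

Derivation:
Step 1: reserve R1 B 8 -> on_hand[A=39 B=35] avail[A=39 B=27] open={R1}
Step 2: commit R1 -> on_hand[A=39 B=27] avail[A=39 B=27] open={}
Step 3: reserve R2 B 4 -> on_hand[A=39 B=27] avail[A=39 B=23] open={R2}
Step 4: cancel R2 -> on_hand[A=39 B=27] avail[A=39 B=27] open={}
Step 5: reserve R3 B 7 -> on_hand[A=39 B=27] avail[A=39 B=20] open={R3}
Step 6: commit R3 -> on_hand[A=39 B=20] avail[A=39 B=20] open={}
Step 7: reserve R4 A 6 -> on_hand[A=39 B=20] avail[A=33 B=20] open={R4}
Step 8: commit R4 -> on_hand[A=33 B=20] avail[A=33 B=20] open={}
Step 9: reserve R5 A 2 -> on_hand[A=33 B=20] avail[A=31 B=20] open={R5}
Step 10: commit R5 -> on_hand[A=31 B=20] avail[A=31 B=20] open={}
Step 11: reserve R6 A 8 -> on_hand[A=31 B=20] avail[A=23 B=20] open={R6}
Step 12: reserve R7 B 7 -> on_hand[A=31 B=20] avail[A=23 B=13] open={R6,R7}
Step 13: commit R7 -> on_hand[A=31 B=13] avail[A=23 B=13] open={R6}
Step 14: commit R6 -> on_hand[A=23 B=13] avail[A=23 B=13] open={}
Step 15: reserve R8 B 6 -> on_hand[A=23 B=13] avail[A=23 B=7] open={R8}
Step 16: reserve R9 B 7 -> on_hand[A=23 B=13] avail[A=23 B=0] open={R8,R9}
Step 17: reserve R10 A 7 -> on_hand[A=23 B=13] avail[A=16 B=0] open={R10,R8,R9}
Step 18: commit R8 -> on_hand[A=23 B=7] avail[A=16 B=0] open={R10,R9}
Step 19: reserve R11 A 5 -> on_hand[A=23 B=7] avail[A=11 B=0] open={R10,R11,R9}
Step 20: reserve R12 A 8 -> on_hand[A=23 B=7] avail[A=3 B=0] open={R10,R11,R12,R9}
Open reservations: ['R10', 'R11', 'R12', 'R9'] -> 4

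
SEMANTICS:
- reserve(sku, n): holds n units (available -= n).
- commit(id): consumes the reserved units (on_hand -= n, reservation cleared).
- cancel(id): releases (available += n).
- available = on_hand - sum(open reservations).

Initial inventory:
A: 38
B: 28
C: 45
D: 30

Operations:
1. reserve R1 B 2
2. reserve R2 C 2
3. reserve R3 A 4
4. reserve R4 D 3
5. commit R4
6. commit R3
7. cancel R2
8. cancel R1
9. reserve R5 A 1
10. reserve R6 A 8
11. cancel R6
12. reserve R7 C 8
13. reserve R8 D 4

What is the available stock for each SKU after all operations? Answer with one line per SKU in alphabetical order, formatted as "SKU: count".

Step 1: reserve R1 B 2 -> on_hand[A=38 B=28 C=45 D=30] avail[A=38 B=26 C=45 D=30] open={R1}
Step 2: reserve R2 C 2 -> on_hand[A=38 B=28 C=45 D=30] avail[A=38 B=26 C=43 D=30] open={R1,R2}
Step 3: reserve R3 A 4 -> on_hand[A=38 B=28 C=45 D=30] avail[A=34 B=26 C=43 D=30] open={R1,R2,R3}
Step 4: reserve R4 D 3 -> on_hand[A=38 B=28 C=45 D=30] avail[A=34 B=26 C=43 D=27] open={R1,R2,R3,R4}
Step 5: commit R4 -> on_hand[A=38 B=28 C=45 D=27] avail[A=34 B=26 C=43 D=27] open={R1,R2,R3}
Step 6: commit R3 -> on_hand[A=34 B=28 C=45 D=27] avail[A=34 B=26 C=43 D=27] open={R1,R2}
Step 7: cancel R2 -> on_hand[A=34 B=28 C=45 D=27] avail[A=34 B=26 C=45 D=27] open={R1}
Step 8: cancel R1 -> on_hand[A=34 B=28 C=45 D=27] avail[A=34 B=28 C=45 D=27] open={}
Step 9: reserve R5 A 1 -> on_hand[A=34 B=28 C=45 D=27] avail[A=33 B=28 C=45 D=27] open={R5}
Step 10: reserve R6 A 8 -> on_hand[A=34 B=28 C=45 D=27] avail[A=25 B=28 C=45 D=27] open={R5,R6}
Step 11: cancel R6 -> on_hand[A=34 B=28 C=45 D=27] avail[A=33 B=28 C=45 D=27] open={R5}
Step 12: reserve R7 C 8 -> on_hand[A=34 B=28 C=45 D=27] avail[A=33 B=28 C=37 D=27] open={R5,R7}
Step 13: reserve R8 D 4 -> on_hand[A=34 B=28 C=45 D=27] avail[A=33 B=28 C=37 D=23] open={R5,R7,R8}

Answer: A: 33
B: 28
C: 37
D: 23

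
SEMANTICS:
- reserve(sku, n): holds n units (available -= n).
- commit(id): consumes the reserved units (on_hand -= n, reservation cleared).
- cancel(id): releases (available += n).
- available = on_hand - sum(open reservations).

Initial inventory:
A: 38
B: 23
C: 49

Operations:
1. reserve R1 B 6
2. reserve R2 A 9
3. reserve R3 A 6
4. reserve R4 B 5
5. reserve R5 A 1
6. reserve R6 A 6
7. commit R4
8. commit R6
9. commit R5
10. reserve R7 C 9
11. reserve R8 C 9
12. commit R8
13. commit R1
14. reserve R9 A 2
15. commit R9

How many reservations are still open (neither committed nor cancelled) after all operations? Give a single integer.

Answer: 3

Derivation:
Step 1: reserve R1 B 6 -> on_hand[A=38 B=23 C=49] avail[A=38 B=17 C=49] open={R1}
Step 2: reserve R2 A 9 -> on_hand[A=38 B=23 C=49] avail[A=29 B=17 C=49] open={R1,R2}
Step 3: reserve R3 A 6 -> on_hand[A=38 B=23 C=49] avail[A=23 B=17 C=49] open={R1,R2,R3}
Step 4: reserve R4 B 5 -> on_hand[A=38 B=23 C=49] avail[A=23 B=12 C=49] open={R1,R2,R3,R4}
Step 5: reserve R5 A 1 -> on_hand[A=38 B=23 C=49] avail[A=22 B=12 C=49] open={R1,R2,R3,R4,R5}
Step 6: reserve R6 A 6 -> on_hand[A=38 B=23 C=49] avail[A=16 B=12 C=49] open={R1,R2,R3,R4,R5,R6}
Step 7: commit R4 -> on_hand[A=38 B=18 C=49] avail[A=16 B=12 C=49] open={R1,R2,R3,R5,R6}
Step 8: commit R6 -> on_hand[A=32 B=18 C=49] avail[A=16 B=12 C=49] open={R1,R2,R3,R5}
Step 9: commit R5 -> on_hand[A=31 B=18 C=49] avail[A=16 B=12 C=49] open={R1,R2,R3}
Step 10: reserve R7 C 9 -> on_hand[A=31 B=18 C=49] avail[A=16 B=12 C=40] open={R1,R2,R3,R7}
Step 11: reserve R8 C 9 -> on_hand[A=31 B=18 C=49] avail[A=16 B=12 C=31] open={R1,R2,R3,R7,R8}
Step 12: commit R8 -> on_hand[A=31 B=18 C=40] avail[A=16 B=12 C=31] open={R1,R2,R3,R7}
Step 13: commit R1 -> on_hand[A=31 B=12 C=40] avail[A=16 B=12 C=31] open={R2,R3,R7}
Step 14: reserve R9 A 2 -> on_hand[A=31 B=12 C=40] avail[A=14 B=12 C=31] open={R2,R3,R7,R9}
Step 15: commit R9 -> on_hand[A=29 B=12 C=40] avail[A=14 B=12 C=31] open={R2,R3,R7}
Open reservations: ['R2', 'R3', 'R7'] -> 3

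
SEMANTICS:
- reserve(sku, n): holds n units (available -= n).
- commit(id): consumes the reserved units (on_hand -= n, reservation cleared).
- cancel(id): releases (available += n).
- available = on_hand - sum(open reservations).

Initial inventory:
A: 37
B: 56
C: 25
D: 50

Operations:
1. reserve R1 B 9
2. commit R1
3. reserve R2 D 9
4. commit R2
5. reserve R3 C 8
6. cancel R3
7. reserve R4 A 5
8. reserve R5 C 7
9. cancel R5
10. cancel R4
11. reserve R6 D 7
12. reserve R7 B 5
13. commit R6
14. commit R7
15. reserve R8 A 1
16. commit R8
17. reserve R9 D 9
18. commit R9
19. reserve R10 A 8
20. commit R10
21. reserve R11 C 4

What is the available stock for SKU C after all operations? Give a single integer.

Answer: 21

Derivation:
Step 1: reserve R1 B 9 -> on_hand[A=37 B=56 C=25 D=50] avail[A=37 B=47 C=25 D=50] open={R1}
Step 2: commit R1 -> on_hand[A=37 B=47 C=25 D=50] avail[A=37 B=47 C=25 D=50] open={}
Step 3: reserve R2 D 9 -> on_hand[A=37 B=47 C=25 D=50] avail[A=37 B=47 C=25 D=41] open={R2}
Step 4: commit R2 -> on_hand[A=37 B=47 C=25 D=41] avail[A=37 B=47 C=25 D=41] open={}
Step 5: reserve R3 C 8 -> on_hand[A=37 B=47 C=25 D=41] avail[A=37 B=47 C=17 D=41] open={R3}
Step 6: cancel R3 -> on_hand[A=37 B=47 C=25 D=41] avail[A=37 B=47 C=25 D=41] open={}
Step 7: reserve R4 A 5 -> on_hand[A=37 B=47 C=25 D=41] avail[A=32 B=47 C=25 D=41] open={R4}
Step 8: reserve R5 C 7 -> on_hand[A=37 B=47 C=25 D=41] avail[A=32 B=47 C=18 D=41] open={R4,R5}
Step 9: cancel R5 -> on_hand[A=37 B=47 C=25 D=41] avail[A=32 B=47 C=25 D=41] open={R4}
Step 10: cancel R4 -> on_hand[A=37 B=47 C=25 D=41] avail[A=37 B=47 C=25 D=41] open={}
Step 11: reserve R6 D 7 -> on_hand[A=37 B=47 C=25 D=41] avail[A=37 B=47 C=25 D=34] open={R6}
Step 12: reserve R7 B 5 -> on_hand[A=37 B=47 C=25 D=41] avail[A=37 B=42 C=25 D=34] open={R6,R7}
Step 13: commit R6 -> on_hand[A=37 B=47 C=25 D=34] avail[A=37 B=42 C=25 D=34] open={R7}
Step 14: commit R7 -> on_hand[A=37 B=42 C=25 D=34] avail[A=37 B=42 C=25 D=34] open={}
Step 15: reserve R8 A 1 -> on_hand[A=37 B=42 C=25 D=34] avail[A=36 B=42 C=25 D=34] open={R8}
Step 16: commit R8 -> on_hand[A=36 B=42 C=25 D=34] avail[A=36 B=42 C=25 D=34] open={}
Step 17: reserve R9 D 9 -> on_hand[A=36 B=42 C=25 D=34] avail[A=36 B=42 C=25 D=25] open={R9}
Step 18: commit R9 -> on_hand[A=36 B=42 C=25 D=25] avail[A=36 B=42 C=25 D=25] open={}
Step 19: reserve R10 A 8 -> on_hand[A=36 B=42 C=25 D=25] avail[A=28 B=42 C=25 D=25] open={R10}
Step 20: commit R10 -> on_hand[A=28 B=42 C=25 D=25] avail[A=28 B=42 C=25 D=25] open={}
Step 21: reserve R11 C 4 -> on_hand[A=28 B=42 C=25 D=25] avail[A=28 B=42 C=21 D=25] open={R11}
Final available[C] = 21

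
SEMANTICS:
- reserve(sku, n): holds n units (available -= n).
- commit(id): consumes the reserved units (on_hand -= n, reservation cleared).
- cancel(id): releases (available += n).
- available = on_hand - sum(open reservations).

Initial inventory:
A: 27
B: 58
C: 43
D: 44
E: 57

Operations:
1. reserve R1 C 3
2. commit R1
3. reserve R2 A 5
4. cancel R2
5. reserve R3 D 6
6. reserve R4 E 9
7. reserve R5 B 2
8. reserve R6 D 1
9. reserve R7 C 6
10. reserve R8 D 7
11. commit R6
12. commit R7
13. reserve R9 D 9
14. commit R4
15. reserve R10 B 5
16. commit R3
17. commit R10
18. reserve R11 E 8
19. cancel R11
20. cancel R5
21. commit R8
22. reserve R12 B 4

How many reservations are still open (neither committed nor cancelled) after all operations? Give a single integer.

Answer: 2

Derivation:
Step 1: reserve R1 C 3 -> on_hand[A=27 B=58 C=43 D=44 E=57] avail[A=27 B=58 C=40 D=44 E=57] open={R1}
Step 2: commit R1 -> on_hand[A=27 B=58 C=40 D=44 E=57] avail[A=27 B=58 C=40 D=44 E=57] open={}
Step 3: reserve R2 A 5 -> on_hand[A=27 B=58 C=40 D=44 E=57] avail[A=22 B=58 C=40 D=44 E=57] open={R2}
Step 4: cancel R2 -> on_hand[A=27 B=58 C=40 D=44 E=57] avail[A=27 B=58 C=40 D=44 E=57] open={}
Step 5: reserve R3 D 6 -> on_hand[A=27 B=58 C=40 D=44 E=57] avail[A=27 B=58 C=40 D=38 E=57] open={R3}
Step 6: reserve R4 E 9 -> on_hand[A=27 B=58 C=40 D=44 E=57] avail[A=27 B=58 C=40 D=38 E=48] open={R3,R4}
Step 7: reserve R5 B 2 -> on_hand[A=27 B=58 C=40 D=44 E=57] avail[A=27 B=56 C=40 D=38 E=48] open={R3,R4,R5}
Step 8: reserve R6 D 1 -> on_hand[A=27 B=58 C=40 D=44 E=57] avail[A=27 B=56 C=40 D=37 E=48] open={R3,R4,R5,R6}
Step 9: reserve R7 C 6 -> on_hand[A=27 B=58 C=40 D=44 E=57] avail[A=27 B=56 C=34 D=37 E=48] open={R3,R4,R5,R6,R7}
Step 10: reserve R8 D 7 -> on_hand[A=27 B=58 C=40 D=44 E=57] avail[A=27 B=56 C=34 D=30 E=48] open={R3,R4,R5,R6,R7,R8}
Step 11: commit R6 -> on_hand[A=27 B=58 C=40 D=43 E=57] avail[A=27 B=56 C=34 D=30 E=48] open={R3,R4,R5,R7,R8}
Step 12: commit R7 -> on_hand[A=27 B=58 C=34 D=43 E=57] avail[A=27 B=56 C=34 D=30 E=48] open={R3,R4,R5,R8}
Step 13: reserve R9 D 9 -> on_hand[A=27 B=58 C=34 D=43 E=57] avail[A=27 B=56 C=34 D=21 E=48] open={R3,R4,R5,R8,R9}
Step 14: commit R4 -> on_hand[A=27 B=58 C=34 D=43 E=48] avail[A=27 B=56 C=34 D=21 E=48] open={R3,R5,R8,R9}
Step 15: reserve R10 B 5 -> on_hand[A=27 B=58 C=34 D=43 E=48] avail[A=27 B=51 C=34 D=21 E=48] open={R10,R3,R5,R8,R9}
Step 16: commit R3 -> on_hand[A=27 B=58 C=34 D=37 E=48] avail[A=27 B=51 C=34 D=21 E=48] open={R10,R5,R8,R9}
Step 17: commit R10 -> on_hand[A=27 B=53 C=34 D=37 E=48] avail[A=27 B=51 C=34 D=21 E=48] open={R5,R8,R9}
Step 18: reserve R11 E 8 -> on_hand[A=27 B=53 C=34 D=37 E=48] avail[A=27 B=51 C=34 D=21 E=40] open={R11,R5,R8,R9}
Step 19: cancel R11 -> on_hand[A=27 B=53 C=34 D=37 E=48] avail[A=27 B=51 C=34 D=21 E=48] open={R5,R8,R9}
Step 20: cancel R5 -> on_hand[A=27 B=53 C=34 D=37 E=48] avail[A=27 B=53 C=34 D=21 E=48] open={R8,R9}
Step 21: commit R8 -> on_hand[A=27 B=53 C=34 D=30 E=48] avail[A=27 B=53 C=34 D=21 E=48] open={R9}
Step 22: reserve R12 B 4 -> on_hand[A=27 B=53 C=34 D=30 E=48] avail[A=27 B=49 C=34 D=21 E=48] open={R12,R9}
Open reservations: ['R12', 'R9'] -> 2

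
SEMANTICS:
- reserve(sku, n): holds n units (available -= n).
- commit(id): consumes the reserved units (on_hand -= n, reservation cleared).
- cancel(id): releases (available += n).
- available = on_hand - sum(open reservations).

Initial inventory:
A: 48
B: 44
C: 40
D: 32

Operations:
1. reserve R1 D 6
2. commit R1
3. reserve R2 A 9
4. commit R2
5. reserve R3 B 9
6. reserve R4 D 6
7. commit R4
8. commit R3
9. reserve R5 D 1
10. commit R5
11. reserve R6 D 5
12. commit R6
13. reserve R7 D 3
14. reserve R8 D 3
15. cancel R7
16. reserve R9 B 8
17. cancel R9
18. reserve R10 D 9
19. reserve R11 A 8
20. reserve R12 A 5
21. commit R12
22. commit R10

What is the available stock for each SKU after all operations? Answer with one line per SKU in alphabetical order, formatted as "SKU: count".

Step 1: reserve R1 D 6 -> on_hand[A=48 B=44 C=40 D=32] avail[A=48 B=44 C=40 D=26] open={R1}
Step 2: commit R1 -> on_hand[A=48 B=44 C=40 D=26] avail[A=48 B=44 C=40 D=26] open={}
Step 3: reserve R2 A 9 -> on_hand[A=48 B=44 C=40 D=26] avail[A=39 B=44 C=40 D=26] open={R2}
Step 4: commit R2 -> on_hand[A=39 B=44 C=40 D=26] avail[A=39 B=44 C=40 D=26] open={}
Step 5: reserve R3 B 9 -> on_hand[A=39 B=44 C=40 D=26] avail[A=39 B=35 C=40 D=26] open={R3}
Step 6: reserve R4 D 6 -> on_hand[A=39 B=44 C=40 D=26] avail[A=39 B=35 C=40 D=20] open={R3,R4}
Step 7: commit R4 -> on_hand[A=39 B=44 C=40 D=20] avail[A=39 B=35 C=40 D=20] open={R3}
Step 8: commit R3 -> on_hand[A=39 B=35 C=40 D=20] avail[A=39 B=35 C=40 D=20] open={}
Step 9: reserve R5 D 1 -> on_hand[A=39 B=35 C=40 D=20] avail[A=39 B=35 C=40 D=19] open={R5}
Step 10: commit R5 -> on_hand[A=39 B=35 C=40 D=19] avail[A=39 B=35 C=40 D=19] open={}
Step 11: reserve R6 D 5 -> on_hand[A=39 B=35 C=40 D=19] avail[A=39 B=35 C=40 D=14] open={R6}
Step 12: commit R6 -> on_hand[A=39 B=35 C=40 D=14] avail[A=39 B=35 C=40 D=14] open={}
Step 13: reserve R7 D 3 -> on_hand[A=39 B=35 C=40 D=14] avail[A=39 B=35 C=40 D=11] open={R7}
Step 14: reserve R8 D 3 -> on_hand[A=39 B=35 C=40 D=14] avail[A=39 B=35 C=40 D=8] open={R7,R8}
Step 15: cancel R7 -> on_hand[A=39 B=35 C=40 D=14] avail[A=39 B=35 C=40 D=11] open={R8}
Step 16: reserve R9 B 8 -> on_hand[A=39 B=35 C=40 D=14] avail[A=39 B=27 C=40 D=11] open={R8,R9}
Step 17: cancel R9 -> on_hand[A=39 B=35 C=40 D=14] avail[A=39 B=35 C=40 D=11] open={R8}
Step 18: reserve R10 D 9 -> on_hand[A=39 B=35 C=40 D=14] avail[A=39 B=35 C=40 D=2] open={R10,R8}
Step 19: reserve R11 A 8 -> on_hand[A=39 B=35 C=40 D=14] avail[A=31 B=35 C=40 D=2] open={R10,R11,R8}
Step 20: reserve R12 A 5 -> on_hand[A=39 B=35 C=40 D=14] avail[A=26 B=35 C=40 D=2] open={R10,R11,R12,R8}
Step 21: commit R12 -> on_hand[A=34 B=35 C=40 D=14] avail[A=26 B=35 C=40 D=2] open={R10,R11,R8}
Step 22: commit R10 -> on_hand[A=34 B=35 C=40 D=5] avail[A=26 B=35 C=40 D=2] open={R11,R8}

Answer: A: 26
B: 35
C: 40
D: 2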